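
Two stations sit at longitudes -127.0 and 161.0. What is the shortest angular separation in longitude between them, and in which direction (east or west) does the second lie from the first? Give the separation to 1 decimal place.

Raw difference: 161.0 − -127.0 = 288.0°.
Normalise into (−180°, 180°]: 288.0° − 360° = -72.0°.
Negative ⇒ the second point lies to the west; separation 72.0°.

72.0° west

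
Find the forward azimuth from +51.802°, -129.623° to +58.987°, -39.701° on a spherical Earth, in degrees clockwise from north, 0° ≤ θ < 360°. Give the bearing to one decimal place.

Δλ = -39.701 − -129.623 = 89.922°.
θ = atan2( sin Δλ · cos φ₂ , cos φ₁ · sin φ₂ − sin φ₁ · cos φ₂ · cos Δλ )
  = atan2(0.51523, 0.52943) = 44.221° → normalised to [0°, 360°): 44.221°.

44.2°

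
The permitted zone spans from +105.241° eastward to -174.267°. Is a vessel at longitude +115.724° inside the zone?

Yes

Band width going east from +105.241° to -174.267°: ((-174.267 − 105.241) mod 360) = 80.492°.
Offset of +115.724° east of the west edge: ((115.724 − 105.241) mod 360) = 10.483°.
10.483° ≤ 80.492° ⇒ inside.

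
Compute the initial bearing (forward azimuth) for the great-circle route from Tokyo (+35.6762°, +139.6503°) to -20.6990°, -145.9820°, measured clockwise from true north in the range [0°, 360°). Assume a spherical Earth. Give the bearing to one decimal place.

115.7°

Δλ = -145.9820 − 139.6503 = -285.6323°; wrapped into (−180°, 180°]: 74.3677°.
θ = atan2( sin Δλ · cos φ₂ , cos φ₁ · sin φ₂ − sin φ₁ · cos φ₂ · cos Δλ )
  = atan2(0.90085, -0.43413) = 115.730° → normalised to [0°, 360°): 115.730°.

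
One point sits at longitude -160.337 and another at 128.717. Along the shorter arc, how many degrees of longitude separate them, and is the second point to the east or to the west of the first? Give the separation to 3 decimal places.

Raw difference: 128.717 − -160.337 = 289.054°.
Normalise into (−180°, 180°]: 289.054° − 360° = -70.946°.
Negative ⇒ the second point lies to the west; separation 70.946°.

70.946° west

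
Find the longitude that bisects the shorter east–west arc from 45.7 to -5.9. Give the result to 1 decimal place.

Signed shortest Δλ from +45.7° to -5.9° is -51.6°.
Midpoint longitude = +45.7° + (-51.6°)/2 = +45.7° − 25.8° = +19.9°.

+19.9°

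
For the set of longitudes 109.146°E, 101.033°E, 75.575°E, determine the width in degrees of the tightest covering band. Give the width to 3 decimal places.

Sort the longitudes: +75.575°, +101.033°, +109.146°.
Eastward gaps between consecutive values (wrapping around): 25.458°, 8.113°, 326.429°.
Largest gap = 326.429° ⇒ minimal covering band is its complement: 360° − 326.429° = 33.571°.
Band runs from +75.575° eastward to +109.146°.

33.571°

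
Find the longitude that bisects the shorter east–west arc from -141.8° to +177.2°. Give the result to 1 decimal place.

-162.3°

Signed shortest Δλ from -141.8° to +177.2° is -41.0°.
Midpoint longitude = -141.8° + (-41.0°)/2 = -141.8° − 20.5° = -162.3°.
(The naïve average (-141.8 + +177.2)/2 = 17.7° is on the wrong side of the globe.)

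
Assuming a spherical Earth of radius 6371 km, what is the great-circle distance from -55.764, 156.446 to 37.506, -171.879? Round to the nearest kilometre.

10797 km

Δλ = -171.879 − 156.446 = -328.325°; wrapped into (−180°, 180°]: 31.675°.
Δφ = 37.506 − -55.764 = 93.270°.
a = sin²(Δφ/2) + cos φ₁ · cos φ₂ · sin²(Δλ/2) = 0.561762.
c = 2·atan2(√a, √(1−a)) = 1.69464 rad → d = 6371·c ≈ 10796.52 km.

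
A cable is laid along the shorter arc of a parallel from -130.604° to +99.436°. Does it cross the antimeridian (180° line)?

Yes

Naïve |99.436 − -130.604| = 230.04° > 180°, so the shorter arc goes the other way round — across 180°.
Signed shortest Δλ = ((99.436 − -130.604 + 180) mod 360) − 180 = -129.96°.
Going west by 129.96° from -130.604° passes through 180° before reaching +99.436°.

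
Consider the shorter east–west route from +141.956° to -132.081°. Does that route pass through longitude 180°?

Yes

Naïve |-132.081 − 141.956| = 274.037° > 180°, so the shorter arc goes the other way round — across 180°.
Signed shortest Δλ = ((-132.081 − 141.956 + 180) mod 360) − 180 = 85.963°.
Going east by 85.963° from +141.956° passes through 180° before reaching -132.081°.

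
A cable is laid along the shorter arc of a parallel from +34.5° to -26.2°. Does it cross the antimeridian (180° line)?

Signed shortest Δλ = ((-26.2 − 34.5 + 180) mod 360) − 180 = -60.7°.
Going west by 60.7° from +34.5° reaches -26.2° without touching 180°.

No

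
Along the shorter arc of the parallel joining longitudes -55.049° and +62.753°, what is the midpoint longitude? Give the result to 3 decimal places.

+3.852°

Signed shortest Δλ from -55.049° to +62.753° is +117.802°.
Midpoint longitude = -55.049° + (+117.802°)/2 = -55.049° + 58.901° = +3.852°.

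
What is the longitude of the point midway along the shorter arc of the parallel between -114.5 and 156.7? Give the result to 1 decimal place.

Signed shortest Δλ from -114.5° to +156.7° is -88.8°.
Midpoint longitude = -114.5° + (-88.8°)/2 = -114.5° − 44.4° = -158.9°.
(The naïve average (-114.5 + +156.7)/2 = 21.1° is on the wrong side of the globe.)

-158.9°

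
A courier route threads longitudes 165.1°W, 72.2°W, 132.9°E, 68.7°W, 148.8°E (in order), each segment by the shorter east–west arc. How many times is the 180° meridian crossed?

Leg 1: -165.1° → -72.2°, shortest Δλ = 92.9° (east) — does not cross 180°.
Leg 2: -72.2° → +132.9°, shortest Δλ = -154.9° (west) — crosses 180°.
Leg 3: +132.9° → -68.7°, shortest Δλ = 158.4° (east) — crosses 180°.
Leg 4: -68.7° → +148.8°, shortest Δλ = -142.5° (west) — crosses 180°.
Total crossings: 3.

3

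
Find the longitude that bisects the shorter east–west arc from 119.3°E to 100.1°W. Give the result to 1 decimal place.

170.4°W

Signed shortest Δλ from +119.3° to -100.1° is +140.6°.
Midpoint longitude = +119.3° + (+140.6°)/2 = +119.3° + 70.3° = +189.6°.
Normalise into (−180°, 180°]: -170.4°.
(The naïve average (+119.3 + -100.1)/2 = 9.6° is on the wrong side of the globe.)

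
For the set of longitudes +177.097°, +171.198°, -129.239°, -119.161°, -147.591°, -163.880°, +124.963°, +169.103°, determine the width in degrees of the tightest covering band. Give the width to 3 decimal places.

115.876°

Sort the longitudes: -163.880°, -147.591°, -129.239°, -119.161°, +124.963°, +169.103°, +171.198°, +177.097°.
Eastward gaps between consecutive values (wrapping around): 16.289°, 18.352°, 10.078°, 244.124°, 44.140°, 2.095°, 5.899°, 19.023°.
Largest gap = 244.124° ⇒ minimal covering band is its complement: 360° − 244.124° = 115.876°.
Band runs from +124.963° eastward to -119.161°, crossing the antimeridian.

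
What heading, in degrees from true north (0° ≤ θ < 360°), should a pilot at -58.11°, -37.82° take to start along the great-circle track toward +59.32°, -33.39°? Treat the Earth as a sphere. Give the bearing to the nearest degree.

3°

Δλ = -33.39 − -37.82 = 4.43°.
θ = atan2( sin Δλ · cos φ₂ , cos φ₁ · sin φ₂ − sin φ₁ · cos φ₂ · cos Δλ )
  = atan2(0.03941, 0.88628) = 2.546° → normalised to [0°, 360°): 2.546°.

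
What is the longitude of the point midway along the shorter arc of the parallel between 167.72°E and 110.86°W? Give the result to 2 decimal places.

151.57°W

Signed shortest Δλ from +167.72° to -110.86° is +81.42°.
Midpoint longitude = +167.72° + (+81.42°)/2 = +167.72° + 40.71° = +208.43°.
Normalise into (−180°, 180°]: -151.57°.
(The naïve average (+167.72 + -110.86)/2 = 28.43° is on the wrong side of the globe.)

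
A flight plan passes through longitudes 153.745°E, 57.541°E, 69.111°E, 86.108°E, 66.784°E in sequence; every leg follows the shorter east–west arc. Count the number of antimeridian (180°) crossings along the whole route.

Leg 1: +153.745° → +57.541°, shortest Δλ = -96.204° (west) — does not cross 180°.
Leg 2: +57.541° → +69.111°, shortest Δλ = 11.57° (east) — does not cross 180°.
Leg 3: +69.111° → +86.108°, shortest Δλ = 16.997° (east) — does not cross 180°.
Leg 4: +86.108° → +66.784°, shortest Δλ = -19.324° (west) — does not cross 180°.
Total crossings: 0.

0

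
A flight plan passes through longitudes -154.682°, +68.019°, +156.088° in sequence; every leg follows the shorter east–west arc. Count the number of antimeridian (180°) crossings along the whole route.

Leg 1: -154.682° → +68.019°, shortest Δλ = -137.299° (west) — crosses 180°.
Leg 2: +68.019° → +156.088°, shortest Δλ = 88.069° (east) — does not cross 180°.
Total crossings: 1.

1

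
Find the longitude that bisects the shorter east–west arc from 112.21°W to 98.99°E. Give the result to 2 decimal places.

Signed shortest Δλ from -112.21° to +98.99° is -148.80°.
Midpoint longitude = -112.21° + (-148.80°)/2 = -112.21° − 74.40° = -186.61°.
Normalise into (−180°, 180°]: +173.39°.
(The naïve average (-112.21 + +98.99)/2 = -6.61° is on the wrong side of the globe.)

173.39°E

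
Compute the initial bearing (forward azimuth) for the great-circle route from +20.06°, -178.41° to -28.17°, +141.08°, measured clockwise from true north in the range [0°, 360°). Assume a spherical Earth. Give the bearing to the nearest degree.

Δλ = 141.08 − -178.41 = 319.49°; wrapped into (−180°, 180°]: -40.51°.
θ = atan2( sin Δλ · cos φ₂ , cos φ₁ · sin φ₂ − sin φ₁ · cos φ₂ · cos Δλ )
  = atan2(-0.57264, -0.67334) = -139.621° → normalised to [0°, 360°): 220.379°.

220°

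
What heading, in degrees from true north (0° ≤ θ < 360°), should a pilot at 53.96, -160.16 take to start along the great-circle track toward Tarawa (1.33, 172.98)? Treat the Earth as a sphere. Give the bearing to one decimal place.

Δλ = 172.98 − -160.16 = 333.14°; wrapped into (−180°, 180°]: -26.86°.
θ = atan2( sin Δλ · cos φ₂ , cos φ₁ · sin φ₂ − sin φ₁ · cos φ₂ · cos Δλ )
  = atan2(-0.45169, -0.70752) = -147.445° → normalised to [0°, 360°): 212.555°.

212.6°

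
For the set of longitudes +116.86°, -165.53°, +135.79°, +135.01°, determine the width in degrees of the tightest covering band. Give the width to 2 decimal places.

Sort the longitudes: -165.53°, +116.86°, +135.01°, +135.79°.
Eastward gaps between consecutive values (wrapping around): 282.39°, 18.15°, 0.78°, 58.68°.
Largest gap = 282.39° ⇒ minimal covering band is its complement: 360° − 282.39° = 77.61°.
Band runs from +116.86° eastward to -165.53°, crossing the antimeridian.

77.61°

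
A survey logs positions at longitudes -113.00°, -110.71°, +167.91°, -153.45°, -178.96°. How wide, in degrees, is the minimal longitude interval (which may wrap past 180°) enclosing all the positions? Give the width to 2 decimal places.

Sort the longitudes: -178.96°, -153.45°, -113.00°, -110.71°, +167.91°.
Eastward gaps between consecutive values (wrapping around): 25.51°, 40.45°, 2.29°, 278.62°, 13.13°.
Largest gap = 278.62° ⇒ minimal covering band is its complement: 360° − 278.62° = 81.38°.
Band runs from +167.91° eastward to -110.71°, crossing the antimeridian.

81.38°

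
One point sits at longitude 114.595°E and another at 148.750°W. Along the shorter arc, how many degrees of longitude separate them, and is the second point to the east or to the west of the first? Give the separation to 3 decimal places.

96.655° east

Raw difference: -148.750 − 114.595 = -263.345°.
Normalise into (−180°, 180°]: -263.345° + 360° = 96.655°.
Positive ⇒ the second point lies to the east; separation 96.655°.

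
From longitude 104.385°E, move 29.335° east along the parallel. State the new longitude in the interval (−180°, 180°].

133.720°E

Start at +104.385°; shift +29.335° → +133.720°.
+133.720° already lies in (−180°, 180°].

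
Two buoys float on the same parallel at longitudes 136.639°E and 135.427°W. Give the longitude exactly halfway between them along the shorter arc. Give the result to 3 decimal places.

179.394°W

Signed shortest Δλ from +136.639° to -135.427° is +87.934°.
Midpoint longitude = +136.639° + (+87.934°)/2 = +136.639° + 43.967° = +180.606°.
Normalise into (−180°, 180°]: -179.394°.
(The naïve average (+136.639 + -135.427)/2 = 0.606° is on the wrong side of the globe.)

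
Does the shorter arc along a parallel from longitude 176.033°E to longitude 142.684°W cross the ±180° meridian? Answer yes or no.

Yes

Naïve |-142.684 − 176.033| = 318.717° > 180°, so the shorter arc goes the other way round — across 180°.
Signed shortest Δλ = ((-142.684 − 176.033 + 180) mod 360) − 180 = 41.283°.
Going east by 41.283° from +176.033° passes through 180° before reaching -142.684°.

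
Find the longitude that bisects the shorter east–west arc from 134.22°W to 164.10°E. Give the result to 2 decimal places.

Signed shortest Δλ from -134.22° to +164.10° is -61.68°.
Midpoint longitude = -134.22° + (-61.68°)/2 = -134.22° − 30.84° = -165.06°.
(The naïve average (-134.22 + +164.10)/2 = 14.94° is on the wrong side of the globe.)

165.06°W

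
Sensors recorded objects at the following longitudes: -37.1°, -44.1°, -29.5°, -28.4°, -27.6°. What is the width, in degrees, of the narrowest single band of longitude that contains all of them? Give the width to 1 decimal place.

16.5°

Sort the longitudes: -44.1°, -37.1°, -29.5°, -28.4°, -27.6°.
Eastward gaps between consecutive values (wrapping around): 7.0°, 7.6°, 1.1°, 0.8°, 343.5°.
Largest gap = 343.5° ⇒ minimal covering band is its complement: 360° − 343.5° = 16.5°.
Band runs from -44.1° eastward to -27.6°.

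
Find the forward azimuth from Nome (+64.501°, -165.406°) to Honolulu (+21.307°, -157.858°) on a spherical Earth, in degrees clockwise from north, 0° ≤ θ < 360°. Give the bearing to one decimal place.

169.8°

Δλ = -157.858 − -165.406 = 7.548°.
θ = atan2( sin Δλ · cos φ₂ , cos φ₁ · sin φ₂ − sin φ₁ · cos φ₂ · cos Δλ )
  = atan2(0.12238, -0.67718) = 169.756° → normalised to [0°, 360°): 169.756°.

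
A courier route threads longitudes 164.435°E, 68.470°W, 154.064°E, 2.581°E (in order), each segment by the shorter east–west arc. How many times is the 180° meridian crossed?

Leg 1: +164.435° → -68.470°, shortest Δλ = 127.095° (east) — crosses 180°.
Leg 2: -68.470° → +154.064°, shortest Δλ = -137.466° (west) — crosses 180°.
Leg 3: +154.064° → +2.581°, shortest Δλ = -151.483° (west) — does not cross 180°.
Total crossings: 2.

2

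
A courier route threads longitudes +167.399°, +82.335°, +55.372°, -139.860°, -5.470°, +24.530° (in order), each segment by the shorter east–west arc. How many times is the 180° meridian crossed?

Leg 1: +167.399° → +82.335°, shortest Δλ = -85.064° (west) — does not cross 180°.
Leg 2: +82.335° → +55.372°, shortest Δλ = -26.963° (west) — does not cross 180°.
Leg 3: +55.372° → -139.860°, shortest Δλ = 164.768° (east) — crosses 180°.
Leg 4: -139.860° → -5.470°, shortest Δλ = 134.39° (east) — does not cross 180°.
Leg 5: -5.470° → +24.530°, shortest Δλ = 30.0° (east) — does not cross 180°.
Total crossings: 1.

1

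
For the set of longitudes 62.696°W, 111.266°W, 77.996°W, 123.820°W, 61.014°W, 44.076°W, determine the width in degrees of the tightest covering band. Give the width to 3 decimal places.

79.744°

Sort the longitudes: -123.820°, -111.266°, -77.996°, -62.696°, -61.014°, -44.076°.
Eastward gaps between consecutive values (wrapping around): 12.554°, 33.270°, 15.300°, 1.682°, 16.938°, 280.256°.
Largest gap = 280.256° ⇒ minimal covering band is its complement: 360° − 280.256° = 79.744°.
Band runs from -123.820° eastward to -44.076°.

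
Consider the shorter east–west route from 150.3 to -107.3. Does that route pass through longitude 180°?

Naïve |-107.3 − 150.3| = 257.6° > 180°, so the shorter arc goes the other way round — across 180°.
Signed shortest Δλ = ((-107.3 − 150.3 + 180) mod 360) − 180 = 102.4°.
Going east by 102.4° from +150.3° passes through 180° before reaching -107.3°.

Yes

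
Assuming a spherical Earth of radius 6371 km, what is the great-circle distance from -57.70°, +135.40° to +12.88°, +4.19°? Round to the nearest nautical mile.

7332 nmi

Δλ = 4.19 − 135.40 = -131.21°.
Δφ = 12.88 − -57.70 = 70.58°.
a = sin²(Δφ/2) + cos φ₁ · cos φ₂ · sin²(Δλ/2) = 0.765801.
c = 2·atan2(√a, √(1−a)) = 2.13129 rad → d = 6371·c ≈ 13578.43 km ≈ 7331.77 nmi.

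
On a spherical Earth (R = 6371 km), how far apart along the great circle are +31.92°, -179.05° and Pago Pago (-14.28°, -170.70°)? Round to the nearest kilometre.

Δλ = -170.70 − -179.05 = 8.35°.
Δφ = -14.28 − 31.92 = -46.20°.
a = sin²(Δφ/2) + cos φ₁ · cos φ₂ · sin²(Δλ/2) = 0.158288.
c = 2·atan2(√a, √(1−a)) = 0.81835 rad → d = 6371·c ≈ 5213.73 km.

5214 km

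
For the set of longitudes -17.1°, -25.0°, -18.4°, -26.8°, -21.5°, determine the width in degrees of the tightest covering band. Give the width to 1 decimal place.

9.7°

Sort the longitudes: -26.8°, -25.0°, -21.5°, -18.4°, -17.1°.
Eastward gaps between consecutive values (wrapping around): 1.8°, 3.5°, 3.1°, 1.3°, 350.3°.
Largest gap = 350.3° ⇒ minimal covering band is its complement: 360° − 350.3° = 9.7°.
Band runs from -26.8° eastward to -17.1°.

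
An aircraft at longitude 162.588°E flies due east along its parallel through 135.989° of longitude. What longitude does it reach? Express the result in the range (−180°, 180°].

Start at +162.588°; shift +135.989° → +298.577°.
+298.577° lies outside (−180°, 180°]; subtract 360° → -61.423°.

61.423°W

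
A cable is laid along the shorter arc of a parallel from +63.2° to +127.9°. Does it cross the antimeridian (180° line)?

Signed shortest Δλ = ((127.9 − 63.2 + 180) mod 360) − 180 = 64.7°.
Going east by 64.7° from +63.2° reaches +127.9° without touching 180°.

No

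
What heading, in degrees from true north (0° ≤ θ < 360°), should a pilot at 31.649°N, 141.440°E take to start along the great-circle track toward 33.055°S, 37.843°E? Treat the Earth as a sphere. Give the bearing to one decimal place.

Δλ = 37.843 − 141.440 = -103.597°.
θ = atan2( sin Δλ · cos φ₂ , cos φ₁ · sin φ₂ − sin φ₁ · cos φ₂ · cos Δλ )
  = atan2(-0.81466, -0.36093) = -113.896° → normalised to [0°, 360°): 246.104°.

246.1°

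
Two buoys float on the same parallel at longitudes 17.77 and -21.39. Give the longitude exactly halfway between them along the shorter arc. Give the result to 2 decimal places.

Signed shortest Δλ from +17.77° to -21.39° is -39.16°.
Midpoint longitude = +17.77° + (-39.16°)/2 = +17.77° − 19.58° = -1.81°.

-1.81°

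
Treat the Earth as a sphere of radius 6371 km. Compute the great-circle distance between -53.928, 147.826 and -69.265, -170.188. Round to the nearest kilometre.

2710 km

Δλ = -170.188 − 147.826 = -318.014°; wrapped into (−180°, 180°]: 41.986°.
Δφ = -69.265 − -53.928 = -15.337°.
a = sin²(Δφ/2) + cos φ₁ · cos φ₂ · sin²(Δλ/2) = 0.044562.
c = 2·atan2(√a, √(1−a)) = 0.42539 rad → d = 6371·c ≈ 2710.19 km.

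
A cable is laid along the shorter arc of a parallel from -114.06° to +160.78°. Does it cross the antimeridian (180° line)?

Yes

Naïve |160.78 − -114.06| = 274.84° > 180°, so the shorter arc goes the other way round — across 180°.
Signed shortest Δλ = ((160.78 − -114.06 + 180) mod 360) − 180 = -85.16°.
Going west by 85.16° from -114.06° passes through 180° before reaching +160.78°.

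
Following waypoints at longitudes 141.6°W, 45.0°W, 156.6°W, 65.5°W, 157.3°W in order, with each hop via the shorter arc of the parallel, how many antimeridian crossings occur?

0

Leg 1: -141.6° → -45.0°, shortest Δλ = 96.6° (east) — does not cross 180°.
Leg 2: -45.0° → -156.6°, shortest Δλ = -111.6° (west) — does not cross 180°.
Leg 3: -156.6° → -65.5°, shortest Δλ = 91.1° (east) — does not cross 180°.
Leg 4: -65.5° → -157.3°, shortest Δλ = -91.8° (west) — does not cross 180°.
Total crossings: 0.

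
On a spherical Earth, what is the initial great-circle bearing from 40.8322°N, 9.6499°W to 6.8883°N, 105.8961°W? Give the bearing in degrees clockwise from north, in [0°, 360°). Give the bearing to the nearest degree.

279°

Δλ = -105.8961 − -9.6499 = -96.2462°.
θ = atan2( sin Δλ · cos φ₂ , cos φ₁ · sin φ₂ − sin φ₁ · cos φ₂ · cos Δλ )
  = atan2(-0.98689, 0.16137) = -80.713° → normalised to [0°, 360°): 279.287°.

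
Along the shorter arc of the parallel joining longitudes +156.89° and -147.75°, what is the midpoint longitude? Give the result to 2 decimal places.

-175.43°

Signed shortest Δλ from +156.89° to -147.75° is +55.36°.
Midpoint longitude = +156.89° + (+55.36°)/2 = +156.89° + 27.68° = +184.57°.
Normalise into (−180°, 180°]: -175.43°.
(The naïve average (+156.89 + -147.75)/2 = 4.57° is on the wrong side of the globe.)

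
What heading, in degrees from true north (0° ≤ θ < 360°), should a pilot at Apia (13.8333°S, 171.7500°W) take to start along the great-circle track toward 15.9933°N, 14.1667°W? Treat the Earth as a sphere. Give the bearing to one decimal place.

81.5°

Δλ = -14.1667 − -171.7500 = 157.5833°.
θ = atan2( sin Δλ · cos φ₂ , cos φ₁ · sin φ₂ − sin φ₁ · cos φ₂ · cos Δλ )
  = atan2(0.36658, 0.05506) = 81.458° → normalised to [0°, 360°): 81.458°.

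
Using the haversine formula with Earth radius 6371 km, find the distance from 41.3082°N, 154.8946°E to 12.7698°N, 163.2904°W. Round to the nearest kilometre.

5139 km

Δλ = -163.2904 − 154.8946 = -318.1850°; wrapped into (−180°, 180°]: 41.8150°.
Δφ = 12.7698 − 41.3082 = -28.5384°.
a = sin²(Δφ/2) + cos φ₁ · cos φ₂ · sin²(Δλ/2) = 0.154046.
c = 2·atan2(√a, √(1−a)) = 0.80667 rad → d = 6371·c ≈ 5139.29 km.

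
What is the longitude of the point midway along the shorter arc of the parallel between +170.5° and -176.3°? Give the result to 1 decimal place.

Signed shortest Δλ from +170.5° to -176.3° is +13.2°.
Midpoint longitude = +170.5° + (+13.2°)/2 = +170.5° + 6.6° = +177.1°.
(The naïve average (+170.5 + -176.3)/2 = -2.9° is on the wrong side of the globe.)

+177.1°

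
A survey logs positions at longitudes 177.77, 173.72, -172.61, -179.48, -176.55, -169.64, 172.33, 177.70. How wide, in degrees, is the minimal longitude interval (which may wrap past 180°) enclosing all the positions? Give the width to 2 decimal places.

Sort the longitudes: -179.48°, -176.55°, -172.61°, -169.64°, +172.33°, +173.72°, +177.70°, +177.77°.
Eastward gaps between consecutive values (wrapping around): 2.93°, 3.94°, 2.97°, 341.97°, 1.39°, 3.98°, 0.07°, 2.75°.
Largest gap = 341.97° ⇒ minimal covering band is its complement: 360° − 341.97° = 18.03°.
Band runs from +172.33° eastward to -169.64°, crossing the antimeridian.

18.03°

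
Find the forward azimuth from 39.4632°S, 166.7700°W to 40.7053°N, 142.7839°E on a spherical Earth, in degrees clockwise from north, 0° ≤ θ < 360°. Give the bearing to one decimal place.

324.2°

Δλ = 142.7839 − -166.7700 = 309.5539°; wrapped into (−180°, 180°]: -50.4461°.
θ = atan2( sin Δλ · cos φ₂ , cos φ₁ · sin φ₂ − sin φ₁ · cos φ₂ · cos Δλ )
  = atan2(-0.58449, 0.81032) = -35.803° → normalised to [0°, 360°): 324.197°.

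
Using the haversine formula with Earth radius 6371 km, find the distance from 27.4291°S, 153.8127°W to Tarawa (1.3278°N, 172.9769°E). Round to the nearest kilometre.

4778 km

Δλ = 172.9769 − -153.8127 = 326.7896°; wrapped into (−180°, 180°]: -33.2104°.
Δφ = 1.3278 − -27.4291 = 28.7569°.
a = sin²(Δφ/2) + cos φ₁ · cos φ₂ · sin²(Δλ/2) = 0.134133.
c = 2·atan2(√a, √(1−a)) = 0.74993 rad → d = 6371·c ≈ 4777.82 km.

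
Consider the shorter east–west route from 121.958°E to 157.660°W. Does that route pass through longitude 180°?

Yes

Naïve |-157.660 − 121.958| = 279.618° > 180°, so the shorter arc goes the other way round — across 180°.
Signed shortest Δλ = ((-157.660 − 121.958 + 180) mod 360) − 180 = 80.382°.
Going east by 80.382° from +121.958° passes through 180° before reaching -157.660°.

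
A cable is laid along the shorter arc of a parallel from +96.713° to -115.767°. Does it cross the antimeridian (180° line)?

Yes

Naïve |-115.767 − 96.713| = 212.48° > 180°, so the shorter arc goes the other way round — across 180°.
Signed shortest Δλ = ((-115.767 − 96.713 + 180) mod 360) − 180 = 147.52°.
Going east by 147.52° from +96.713° passes through 180° before reaching -115.767°.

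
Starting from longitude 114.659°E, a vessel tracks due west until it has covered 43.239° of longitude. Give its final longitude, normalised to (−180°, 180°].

71.420°E

Start at +114.659°; shift −43.239° → +71.420°.
+71.420° already lies in (−180°, 180°].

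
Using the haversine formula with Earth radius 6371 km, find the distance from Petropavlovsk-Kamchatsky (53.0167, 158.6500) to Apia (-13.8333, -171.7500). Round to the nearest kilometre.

Δλ = -171.7500 − 158.6500 = -330.4000°; wrapped into (−180°, 180°]: 29.6000°.
Δφ = -13.8333 − 53.0167 = -66.8500°.
a = sin²(Δφ/2) + cos φ₁ · cos φ₂ · sin²(Δλ/2) = 0.341546.
c = 2·atan2(√a, √(1−a)) = 1.24833 rad → d = 6371·c ≈ 7953.11 km.

7953 km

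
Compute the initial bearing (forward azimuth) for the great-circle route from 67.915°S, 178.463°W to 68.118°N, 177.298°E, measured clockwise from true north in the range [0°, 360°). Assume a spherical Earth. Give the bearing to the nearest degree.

358°

Δλ = 177.298 − -178.463 = 355.761°; wrapped into (−180°, 180°]: -4.239°.
θ = atan2( sin Δλ · cos φ₂ , cos φ₁ · sin φ₂ − sin φ₁ · cos φ₂ · cos Δλ )
  = atan2(-0.02755, 0.69330) = -2.275° → normalised to [0°, 360°): 357.725°.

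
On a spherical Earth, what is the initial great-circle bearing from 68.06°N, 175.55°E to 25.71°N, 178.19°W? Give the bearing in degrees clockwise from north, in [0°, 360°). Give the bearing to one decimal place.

Δλ = -178.19 − 175.55 = -353.74°; wrapped into (−180°, 180°]: 6.26°.
θ = atan2( sin Δλ · cos φ₂ , cos φ₁ · sin φ₂ − sin φ₁ · cos φ₂ · cos Δλ )
  = atan2(0.09825, -0.66867) = 171.642° → normalised to [0°, 360°): 171.642°.

171.6°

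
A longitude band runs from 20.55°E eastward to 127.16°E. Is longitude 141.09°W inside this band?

No

Band width going east from +20.55° to +127.16°: ((127.16 − 20.55) mod 360) = 106.61°.
Offset of -141.09° east of the west edge: ((-141.09 − 20.55) mod 360) = 198.36°.
198.36° > 106.61° ⇒ outside.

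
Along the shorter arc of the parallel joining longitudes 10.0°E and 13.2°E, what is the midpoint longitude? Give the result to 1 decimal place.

11.6°E

Signed shortest Δλ from +10.0° to +13.2° is +3.2°.
Midpoint longitude = +10.0° + (+3.2°)/2 = +10.0° + 1.6° = +11.6°.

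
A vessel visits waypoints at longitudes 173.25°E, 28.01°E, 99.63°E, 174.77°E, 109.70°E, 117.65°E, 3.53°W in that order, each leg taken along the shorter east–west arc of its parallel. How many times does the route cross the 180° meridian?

0

Leg 1: +173.25° → +28.01°, shortest Δλ = -145.24° (west) — does not cross 180°.
Leg 2: +28.01° → +99.63°, shortest Δλ = 71.62° (east) — does not cross 180°.
Leg 3: +99.63° → +174.77°, shortest Δλ = 75.14° (east) — does not cross 180°.
Leg 4: +174.77° → +109.70°, shortest Δλ = -65.07° (west) — does not cross 180°.
Leg 5: +109.70° → +117.65°, shortest Δλ = 7.95° (east) — does not cross 180°.
Leg 6: +117.65° → -3.53°, shortest Δλ = -121.18° (west) — does not cross 180°.
Total crossings: 0.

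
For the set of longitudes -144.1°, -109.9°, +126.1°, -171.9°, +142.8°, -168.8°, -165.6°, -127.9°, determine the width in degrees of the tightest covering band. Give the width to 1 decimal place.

Sort the longitudes: -171.9°, -168.8°, -165.6°, -144.1°, -127.9°, -109.9°, +126.1°, +142.8°.
Eastward gaps between consecutive values (wrapping around): 3.1°, 3.2°, 21.5°, 16.2°, 18.0°, 236.0°, 16.7°, 45.3°.
Largest gap = 236.0° ⇒ minimal covering band is its complement: 360° − 236.0° = 124.0°.
Band runs from +126.1° eastward to -109.9°, crossing the antimeridian.

124.0°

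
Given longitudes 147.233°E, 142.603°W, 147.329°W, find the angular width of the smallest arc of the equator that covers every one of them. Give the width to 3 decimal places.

Sort the longitudes: -147.329°, -142.603°, +147.233°.
Eastward gaps between consecutive values (wrapping around): 4.726°, 289.836°, 65.438°.
Largest gap = 289.836° ⇒ minimal covering band is its complement: 360° − 289.836° = 70.164°.
Band runs from +147.233° eastward to -142.603°, crossing the antimeridian.

70.164°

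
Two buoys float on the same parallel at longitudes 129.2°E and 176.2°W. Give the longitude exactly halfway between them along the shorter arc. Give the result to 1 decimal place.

Signed shortest Δλ from +129.2° to -176.2° is +54.6°.
Midpoint longitude = +129.2° + (+54.6°)/2 = +129.2° + 27.3° = +156.5°.
(The naïve average (+129.2 + -176.2)/2 = -23.5° is on the wrong side of the globe.)

156.5°E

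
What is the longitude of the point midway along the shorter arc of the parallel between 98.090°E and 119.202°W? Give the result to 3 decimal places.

169.444°E

Signed shortest Δλ from +98.090° to -119.202° is +142.708°.
Midpoint longitude = +98.090° + (+142.708°)/2 = +98.090° + 71.354° = +169.444°.
(The naïve average (+98.090 + -119.202)/2 = -10.556° is on the wrong side of the globe.)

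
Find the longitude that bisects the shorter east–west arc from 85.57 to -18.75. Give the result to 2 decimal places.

+33.41°

Signed shortest Δλ from +85.57° to -18.75° is -104.32°.
Midpoint longitude = +85.57° + (-104.32°)/2 = +85.57° − 52.16° = +33.41°.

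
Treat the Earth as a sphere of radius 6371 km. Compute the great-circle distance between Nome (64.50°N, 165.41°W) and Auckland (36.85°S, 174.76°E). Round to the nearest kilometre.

11403 km

Δλ = 174.76 − -165.41 = 340.17°; wrapped into (−180°, 180°]: -19.83°.
Δφ = -36.85 − 64.50 = -101.35°.
a = sin²(Δφ/2) + cos φ₁ · cos φ₂ · sin²(Δλ/2) = 0.608615.
c = 2·atan2(√a, √(1−a)) = 1.78977 rad → d = 6371·c ≈ 11402.63 km.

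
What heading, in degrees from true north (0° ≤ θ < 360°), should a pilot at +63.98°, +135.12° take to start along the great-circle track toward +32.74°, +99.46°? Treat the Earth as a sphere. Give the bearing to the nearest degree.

232°

Δλ = 99.46 − 135.12 = -35.66°.
θ = atan2( sin Δλ · cos φ₂ , cos φ₁ · sin φ₂ − sin φ₁ · cos φ₂ · cos Δλ )
  = atan2(-0.49036, -0.37689) = -127.546° → normalised to [0°, 360°): 232.454°.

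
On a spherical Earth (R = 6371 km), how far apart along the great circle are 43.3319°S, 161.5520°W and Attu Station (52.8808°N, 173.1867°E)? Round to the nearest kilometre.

Δλ = 173.1867 − -161.5520 = 334.7387°; wrapped into (−180°, 180°]: -25.2613°.
Δφ = 52.8808 − -43.3319 = 96.2127°.
a = sin²(Δφ/2) + cos φ₁ · cos φ₂ · sin²(Δλ/2) = 0.575099.
c = 2·atan2(√a, √(1−a)) = 1.72156 rad → d = 6371·c ≈ 10968.08 km.

10968 km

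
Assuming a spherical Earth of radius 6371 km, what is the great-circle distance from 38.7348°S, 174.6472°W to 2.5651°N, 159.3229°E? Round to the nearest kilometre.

5311 km

Δλ = 159.3229 − -174.6472 = 333.9701°; wrapped into (−180°, 180°]: -26.0299°.
Δφ = 2.5651 − -38.7348 = 41.2999°.
a = sin²(Δφ/2) + cos φ₁ · cos φ₂ · sin²(Δλ/2) = 0.163890.
c = 2·atan2(√a, √(1−a)) = 0.83359 rad → d = 6371·c ≈ 5310.82 km.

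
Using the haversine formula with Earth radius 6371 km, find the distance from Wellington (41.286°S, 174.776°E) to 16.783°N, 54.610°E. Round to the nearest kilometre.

Δλ = 54.610 − 174.776 = -120.166°.
Δφ = 16.783 − -41.286 = 58.069°.
a = sin²(Δφ/2) + cos φ₁ · cos φ₂ · sin²(Δλ/2) = 0.776017.
c = 2·atan2(√a, √(1−a)) = 2.15560 rad → d = 6371·c ≈ 13733.31 km.

13733 km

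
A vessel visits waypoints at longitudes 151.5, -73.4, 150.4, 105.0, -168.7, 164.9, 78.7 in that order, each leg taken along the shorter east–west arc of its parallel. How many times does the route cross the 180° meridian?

Leg 1: +151.5° → -73.4°, shortest Δλ = 135.1° (east) — crosses 180°.
Leg 2: -73.4° → +150.4°, shortest Δλ = -136.2° (west) — crosses 180°.
Leg 3: +150.4° → +105.0°, shortest Δλ = -45.4° (west) — does not cross 180°.
Leg 4: +105.0° → -168.7°, shortest Δλ = 86.3° (east) — crosses 180°.
Leg 5: -168.7° → +164.9°, shortest Δλ = -26.4° (west) — crosses 180°.
Leg 6: +164.9° → +78.7°, shortest Δλ = -86.2° (west) — does not cross 180°.
Total crossings: 4.

4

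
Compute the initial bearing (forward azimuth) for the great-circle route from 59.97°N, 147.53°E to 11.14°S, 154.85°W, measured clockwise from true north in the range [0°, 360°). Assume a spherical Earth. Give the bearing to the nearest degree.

Δλ = -154.85 − 147.53 = -302.38°; wrapped into (−180°, 180°]: 57.62°.
θ = atan2( sin Δλ · cos φ₂ , cos φ₁ · sin φ₂ − sin φ₁ · cos φ₂ · cos Δλ )
  = atan2(0.82860, -0.55160) = 123.652° → normalised to [0°, 360°): 123.652°.

124°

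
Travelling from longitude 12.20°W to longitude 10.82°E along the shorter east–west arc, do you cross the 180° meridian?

No

Signed shortest Δλ = ((10.82 − -12.20 + 180) mod 360) − 180 = 23.02°.
Going east by 23.02° from -12.20° reaches +10.82° without touching 180°.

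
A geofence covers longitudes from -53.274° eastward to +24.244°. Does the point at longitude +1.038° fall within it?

Band width going east from -53.274° to +24.244°: ((24.244 − -53.274) mod 360) = 77.518°.
Offset of +1.038° east of the west edge: ((1.038 − -53.274) mod 360) = 54.312°.
54.312° ≤ 77.518° ⇒ inside.

Yes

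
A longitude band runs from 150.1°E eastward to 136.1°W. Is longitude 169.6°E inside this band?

Band width going east from +150.1° to -136.1°: ((-136.1 − 150.1) mod 360) = 73.8°.
Offset of +169.6° east of the west edge: ((169.6 − 150.1) mod 360) = 19.5°.
19.5° ≤ 73.8° ⇒ inside.

Yes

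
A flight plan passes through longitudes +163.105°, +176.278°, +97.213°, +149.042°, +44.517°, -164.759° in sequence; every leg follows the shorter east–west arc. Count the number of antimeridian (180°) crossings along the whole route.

Leg 1: +163.105° → +176.278°, shortest Δλ = 13.173° (east) — does not cross 180°.
Leg 2: +176.278° → +97.213°, shortest Δλ = -79.065° (west) — does not cross 180°.
Leg 3: +97.213° → +149.042°, shortest Δλ = 51.829° (east) — does not cross 180°.
Leg 4: +149.042° → +44.517°, shortest Δλ = -104.525° (west) — does not cross 180°.
Leg 5: +44.517° → -164.759°, shortest Δλ = 150.724° (east) — crosses 180°.
Total crossings: 1.

1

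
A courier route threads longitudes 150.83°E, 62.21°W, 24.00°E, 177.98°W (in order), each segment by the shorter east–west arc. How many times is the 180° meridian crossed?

2

Leg 1: +150.83° → -62.21°, shortest Δλ = 146.96° (east) — crosses 180°.
Leg 2: -62.21° → +24.00°, shortest Δλ = 86.21° (east) — does not cross 180°.
Leg 3: +24.00° → -177.98°, shortest Δλ = 158.02° (east) — crosses 180°.
Total crossings: 2.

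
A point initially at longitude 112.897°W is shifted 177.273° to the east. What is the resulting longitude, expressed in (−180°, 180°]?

Start at -112.897°; shift +177.273° → +64.376°.
+64.376° already lies in (−180°, 180°].

64.376°E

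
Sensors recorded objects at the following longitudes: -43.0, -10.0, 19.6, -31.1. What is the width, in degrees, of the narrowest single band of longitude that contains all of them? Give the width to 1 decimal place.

62.6°

Sort the longitudes: -43.0°, -31.1°, -10.0°, +19.6°.
Eastward gaps between consecutive values (wrapping around): 11.9°, 21.1°, 29.6°, 297.4°.
Largest gap = 297.4° ⇒ minimal covering band is its complement: 360° − 297.4° = 62.6°.
Band runs from -43.0° eastward to +19.6°.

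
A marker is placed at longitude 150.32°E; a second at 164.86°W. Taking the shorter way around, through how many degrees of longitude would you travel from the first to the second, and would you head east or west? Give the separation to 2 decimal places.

Raw difference: -164.86 − 150.32 = -315.18°.
Normalise into (−180°, 180°]: -315.18° + 360° = 44.82°.
Positive ⇒ the second point lies to the east; separation 44.82°.

44.82° east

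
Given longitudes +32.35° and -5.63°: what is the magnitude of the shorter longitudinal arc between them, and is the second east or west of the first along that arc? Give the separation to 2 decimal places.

37.98° west

Raw difference: -5.63 − 32.35 = -37.98°.
Normalise into (−180°, 180°]: -37.98° stays -37.98°.
Negative ⇒ the second point lies to the west; separation 37.98°.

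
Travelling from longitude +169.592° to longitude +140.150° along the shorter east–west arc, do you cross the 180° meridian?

No

Signed shortest Δλ = ((140.150 − 169.592 + 180) mod 360) − 180 = -29.442°.
Going west by 29.442° from +169.592° reaches +140.150° without touching 180°.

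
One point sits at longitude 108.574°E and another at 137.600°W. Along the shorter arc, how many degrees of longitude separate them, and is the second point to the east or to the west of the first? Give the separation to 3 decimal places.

113.826° east

Raw difference: -137.600 − 108.574 = -246.174°.
Normalise into (−180°, 180°]: -246.174° + 360° = 113.826°.
Positive ⇒ the second point lies to the east; separation 113.826°.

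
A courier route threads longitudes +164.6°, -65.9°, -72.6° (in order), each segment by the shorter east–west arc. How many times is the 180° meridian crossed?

1

Leg 1: +164.6° → -65.9°, shortest Δλ = 129.5° (east) — crosses 180°.
Leg 2: -65.9° → -72.6°, shortest Δλ = -6.7° (west) — does not cross 180°.
Total crossings: 1.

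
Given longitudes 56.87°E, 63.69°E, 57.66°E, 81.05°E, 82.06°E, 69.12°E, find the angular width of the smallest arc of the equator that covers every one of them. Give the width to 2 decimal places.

Sort the longitudes: +56.87°, +57.66°, +63.69°, +69.12°, +81.05°, +82.06°.
Eastward gaps between consecutive values (wrapping around): 0.79°, 6.03°, 5.43°, 11.93°, 1.01°, 334.81°.
Largest gap = 334.81° ⇒ minimal covering band is its complement: 360° − 334.81° = 25.19°.
Band runs from +56.87° eastward to +82.06°.

25.19°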